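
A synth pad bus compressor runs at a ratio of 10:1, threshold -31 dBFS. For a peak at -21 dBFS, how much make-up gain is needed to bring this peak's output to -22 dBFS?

8 dB

Overshoot 10 dB → 10/10 = 1 dB after compression, so the compressed level is -31 + 1 = -30 dBFS.
Make-up = target − compressed = -22 − (-30) = 8 dB.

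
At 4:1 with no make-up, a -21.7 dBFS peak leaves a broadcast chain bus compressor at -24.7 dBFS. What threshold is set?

-25.7 dBFS

Gain reduction = -21.7 − (-24.7) = 3 dB; output overshoot = GR / (R − 1) = 3 / 3 = 1 dB.
Threshold = output − output overshoot = -24.7 − 1 = -25.7 dBFS.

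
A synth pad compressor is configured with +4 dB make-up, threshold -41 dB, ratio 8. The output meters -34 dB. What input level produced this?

Stripping the +4 dB make-up gives -38 dB at the gain stage.
Post-compression overshoot = -38 − (-41) = 3 dB.
Input overshoot = R × output overshoot = 24 dB → input = -41 + 24 = -17 dB.

-17 dB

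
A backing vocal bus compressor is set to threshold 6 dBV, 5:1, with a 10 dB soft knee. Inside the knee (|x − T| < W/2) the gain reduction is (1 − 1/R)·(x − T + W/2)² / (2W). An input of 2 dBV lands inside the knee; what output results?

1.96 dBV

x − T + W/2 = 2 − 6 + 5 = 1.
GR = (1 − 1/5) × 1² / 20 = 0.8 × 1 / 20 = 0.04 dB.
Output = 2 − 0.04 = 1.96 dBV.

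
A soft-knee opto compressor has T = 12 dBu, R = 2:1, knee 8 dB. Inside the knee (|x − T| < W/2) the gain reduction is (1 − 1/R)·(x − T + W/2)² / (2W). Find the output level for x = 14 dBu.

x − T + W/2 = 14 − 12 + 4 = 6.
GR = (1 − 1/2) × 6² / 16 = 0.5 × 36 / 16 = 1.125 dB.
Output = 14 − 1.125 = 12.875 dBu.

12.875 dBu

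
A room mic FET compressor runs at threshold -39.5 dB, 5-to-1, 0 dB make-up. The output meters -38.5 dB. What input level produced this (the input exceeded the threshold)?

The compressed level sits -38.5 − (-39.5) = 1 dB over threshold.
Before 5:1 compression the overshoot was 1 × 5 = 5 dB, so input = -39.5 + 5 = -34.5 dB.

-34.5 dB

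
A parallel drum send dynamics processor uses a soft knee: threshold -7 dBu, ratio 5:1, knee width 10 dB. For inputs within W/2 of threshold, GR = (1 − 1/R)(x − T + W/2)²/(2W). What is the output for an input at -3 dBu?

x − T + W/2 = -3 − (-7) + 5 = 9.
GR = (1 − 1/5) × 9² / 20 = 0.8 × 81 / 20 = 3.24 dB.
Output = -3 − 3.24 = -6.24 dBu.

-6.24 dBu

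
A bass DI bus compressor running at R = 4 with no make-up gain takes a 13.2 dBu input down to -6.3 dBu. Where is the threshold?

Input is 26 dB above T (since output overshoot × R = input overshoot: (-6.3 − T)·4 = 13.2 − T gives T = -12.8 dBu).
Check: -12.8 + (13.2 − (-12.8))/4 = -12.8 + 6.5 = -6.3 dBu. ✓

-12.8 dBu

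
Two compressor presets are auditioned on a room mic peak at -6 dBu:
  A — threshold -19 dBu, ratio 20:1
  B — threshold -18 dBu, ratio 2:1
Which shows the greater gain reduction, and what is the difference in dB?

A, by 6.35 dB

A: GR = 13 − 13/20 = 12.35 dB.
B: GR = 12 − 12/2 = 6 dB.
Difference: 6.35 dB in favour of A.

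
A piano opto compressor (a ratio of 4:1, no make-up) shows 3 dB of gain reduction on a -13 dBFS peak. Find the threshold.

Gain reduction = -13 − (-16) = 3 dB; output overshoot = GR / (R − 1) = 3 / 3 = 1 dB.
Threshold = output − output overshoot = -16 − 1 = -17 dBFS.

-17 dBFS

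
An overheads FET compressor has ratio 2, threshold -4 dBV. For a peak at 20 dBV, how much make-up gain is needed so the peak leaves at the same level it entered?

Without make-up, output = threshold + overshoot/2 = -4 + 12 = 8 dBV.
Gap to target: 12 dB.

12 dB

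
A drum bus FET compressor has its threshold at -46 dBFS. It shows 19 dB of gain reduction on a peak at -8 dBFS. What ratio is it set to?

2:1

Input overshoot = -8 − (-46) = 38 dB.
Output overshoot = 38 − 19 = 19 dB.
Ratio = input overshoot / output overshoot = 38 / 19 = 2.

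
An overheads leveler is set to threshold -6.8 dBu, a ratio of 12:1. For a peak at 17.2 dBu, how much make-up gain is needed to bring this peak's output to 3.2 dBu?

8 dB

Overshoot 24 dB → 24/12 = 2 dB after compression, so the compressed level is -6.8 + 2 = -4.8 dBu.
Make-up = target − compressed = 3.2 − (-4.8) = 8 dB.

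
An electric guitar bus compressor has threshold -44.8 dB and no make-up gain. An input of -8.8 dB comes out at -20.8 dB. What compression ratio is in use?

1.5:1

Input overshoot = -8.8 − (-44.8) = 36 dB; output overshoot = -20.8 − (-44.8) = 24 dB.
Ratio = 36 / 24 = 1.5.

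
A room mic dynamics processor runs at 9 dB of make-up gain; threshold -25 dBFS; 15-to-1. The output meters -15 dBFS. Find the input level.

-10 dBFS

Remove make-up: -15 − 9 = -24 dBFS.
That's 1 dB above the -25 dBFS threshold.
Input overshoot = R × output overshoot = 15 dB → input = -25 + 15 = -10 dBFS.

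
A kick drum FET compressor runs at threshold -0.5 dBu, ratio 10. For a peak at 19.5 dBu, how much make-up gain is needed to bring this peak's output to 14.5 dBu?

The peak compresses to -0.5 + 20/10 = 1.5 dBu.
To reach 14.5 dBu requires 14.5 − 1.5 = 13 dB of make-up.

13 dB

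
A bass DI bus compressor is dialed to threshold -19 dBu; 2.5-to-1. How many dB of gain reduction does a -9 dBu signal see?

6 dB

Overshoot = -9 − (-19) = 10 dB.
After 2.5:1 compression the overshoot becomes 10/2.5 = 4 dB.
So the signal is attenuated by 10 − 4 = 6 dB.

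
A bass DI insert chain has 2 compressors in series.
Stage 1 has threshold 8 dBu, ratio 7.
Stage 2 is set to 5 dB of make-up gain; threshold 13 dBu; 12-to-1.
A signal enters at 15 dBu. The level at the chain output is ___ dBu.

14 dBu

Stage 1: overshoot 7 dB → 7/7 = 1 dB → 9 dBu.
Stage 2: 9 dBu ≤ 13 dBu, so stage 2 doesn't engage; make-up brings it to 14 dBu.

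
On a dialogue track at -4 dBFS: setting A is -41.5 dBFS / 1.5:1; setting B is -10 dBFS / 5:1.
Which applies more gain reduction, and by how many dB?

A, by 7.7 dB

A: GR = 37.5 − 37.5/1.5 = 12.5 dB.
B: GR = 6 − 6/5 = 4.8 dB.
A applies 7.7 dB more gain reduction.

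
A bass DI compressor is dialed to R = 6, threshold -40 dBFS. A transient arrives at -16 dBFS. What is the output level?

The input is 24 dB above the -40 dBFS threshold.
At 6:1 the overshoot is divided by 6, leaving 4 dB above threshold.
Output = -40 + 4 = -36 dBFS.

-36 dBFS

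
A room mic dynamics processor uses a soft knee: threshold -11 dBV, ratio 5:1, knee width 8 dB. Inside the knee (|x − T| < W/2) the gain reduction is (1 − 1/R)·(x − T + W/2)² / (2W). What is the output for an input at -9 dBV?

-10.8 dBV

x − T + W/2 = -9 − (-11) + 4 = 6.
GR = (1 − 1/5) × 6² / 16 = 0.8 × 36 / 16 = 1.8 dB.
Output = -9 − 1.8 = -10.8 dBV.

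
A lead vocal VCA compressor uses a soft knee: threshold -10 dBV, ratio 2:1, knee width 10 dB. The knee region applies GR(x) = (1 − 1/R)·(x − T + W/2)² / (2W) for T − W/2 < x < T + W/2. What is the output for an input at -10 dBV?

-10.625 dBV

x − T + W/2 = -10 − (-10) + 5 = 5.
GR = (1 − 1/2) × 5² / 20 = 0.5 × 25 / 20 = 0.625 dB.
Output = -10 − 0.625 = -10.625 dBV.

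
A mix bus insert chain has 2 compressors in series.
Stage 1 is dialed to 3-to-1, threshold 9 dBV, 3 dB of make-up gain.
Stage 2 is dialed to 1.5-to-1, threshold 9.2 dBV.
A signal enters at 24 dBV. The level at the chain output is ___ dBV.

Stage 1: 24 dBV is 15 dB over 9 dBV; at 3:1 that becomes 5 dB over, giving 14 dBV; +3 dB make-up → 17 dBV.
Stage 2: 7.8 dB above 9.2 dBV, reduced 1.5:1 to 5.2 dB above → 14.4 dBV.

14.4 dBV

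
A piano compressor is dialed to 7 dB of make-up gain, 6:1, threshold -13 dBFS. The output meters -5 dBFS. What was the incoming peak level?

-7 dBFS

Before make-up, the level was -5 − 7 = -12 dBFS.
Post-compression overshoot = -12 − (-13) = 1 dB.
Undo the ratio: input overshoot = 1 × 6 = 6 dB, giving input = -7 dBFS.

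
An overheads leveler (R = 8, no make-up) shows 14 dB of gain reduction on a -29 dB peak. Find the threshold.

Input is 16 dB above T (since output overshoot × R = input overshoot: (-43 − T)·8 = -29 − T gives T = -45 dB).
Check: -45 + (-29 − (-45))/8 = -45 + 2 = -43 dB. ✓

-45 dB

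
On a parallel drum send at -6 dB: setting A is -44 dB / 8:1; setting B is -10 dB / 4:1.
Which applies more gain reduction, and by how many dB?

A: 38 dB over, compressed to 4.75 dB over, so 33.25 dB of GR.
B: 4 dB over, compressed to 1 dB over, so 3 dB of GR.
A applies 30.25 dB more gain reduction.

A, by 30.25 dB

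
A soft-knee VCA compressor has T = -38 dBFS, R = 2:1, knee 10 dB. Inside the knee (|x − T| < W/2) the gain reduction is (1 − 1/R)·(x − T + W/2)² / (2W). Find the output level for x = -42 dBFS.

x − T + W/2 = -42 − (-38) + 5 = 1.
GR = (1 − 1/2) × 1² / 20 = 0.5 × 1 / 20 = 0.025 dB.
Output = -42 − 0.025 = -42.025 dBFS.

-42.025 dBFS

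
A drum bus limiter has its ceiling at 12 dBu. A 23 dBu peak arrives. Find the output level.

The limiter clamps the peak to its 12 dBu ceiling.

12 dBu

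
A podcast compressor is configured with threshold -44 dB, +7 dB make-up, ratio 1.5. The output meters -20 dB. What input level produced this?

Stripping the +7 dB make-up gives -27 dB at the gain stage.
That's 17 dB above the -44 dB threshold.
Input overshoot = R × output overshoot = 25.5 dB → input = -44 + 25.5 = -18.5 dB.

-18.5 dB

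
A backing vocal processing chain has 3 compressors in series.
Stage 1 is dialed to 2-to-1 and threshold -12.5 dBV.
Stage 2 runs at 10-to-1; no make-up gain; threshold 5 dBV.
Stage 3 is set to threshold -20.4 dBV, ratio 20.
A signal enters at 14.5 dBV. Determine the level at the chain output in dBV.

-19.33 dBV

Stage 1: 27 dB above -12.5 dBV, reduced 2:1 to 13.5 dB above → 1 dBV.
Stage 2: below threshold (1 ≤ 5); passes unchanged; output 1 dBV.
Stage 3: 21.4 dB above -20.4 dBV, reduced 20:1 to 1.07 dB above → -19.33 dBV.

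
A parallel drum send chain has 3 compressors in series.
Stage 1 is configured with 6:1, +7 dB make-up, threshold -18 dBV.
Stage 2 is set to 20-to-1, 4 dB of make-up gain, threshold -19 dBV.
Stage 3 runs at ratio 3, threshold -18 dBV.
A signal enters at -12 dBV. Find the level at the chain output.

Stage 1: -12 dBV is 6 dB over -18 dBV; at 6:1 that becomes 1 dB over, giving -17 dBV; +7 dB make-up → -10 dBV.
Stage 2: 9 dB above -19 dBV, reduced 20:1 to 0.45 dB above → -18.55 dBV; +4 dB make-up → -14.55 dBV.
Stage 3: 3.45 dB above -18 dBV, reduced 3:1 to 1.15 dB above → -16.85 dBV.

-16.85 dBV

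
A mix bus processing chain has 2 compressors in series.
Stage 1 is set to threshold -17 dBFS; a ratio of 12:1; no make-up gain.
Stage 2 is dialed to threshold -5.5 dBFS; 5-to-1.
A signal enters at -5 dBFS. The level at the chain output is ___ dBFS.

Stage 1: overshoot 12 dB → 12/12 = 1 dB → -16 dBFS.
Stage 2: -16 dBFS is at or below the -5.5 dBFS threshold — no compression; output -16 dBFS.

-16 dBFS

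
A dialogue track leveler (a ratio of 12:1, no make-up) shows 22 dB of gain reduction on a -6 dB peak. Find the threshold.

-30 dB

Let T be the threshold. Output overshoot = (input overshoot)/R, so -28 − T = (-6 − T)/12.
12·(-28 − T) = -6 − T → 11·T = -336 − (-6) = -330.
T = -330/11 = -30 dB.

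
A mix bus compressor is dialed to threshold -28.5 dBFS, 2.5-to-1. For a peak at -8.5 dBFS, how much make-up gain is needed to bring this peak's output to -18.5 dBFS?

Overshoot 20 dB → 20/2.5 = 8 dB after compression, so the compressed level is -28.5 + 8 = -20.5 dBFS.
Make-up = target − compressed = -18.5 − (-20.5) = 2 dB.

2 dB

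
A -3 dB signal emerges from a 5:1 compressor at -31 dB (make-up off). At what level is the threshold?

-38 dB

Gain reduction = -3 − (-31) = 28 dB; output overshoot = GR / (R − 1) = 28 / 4 = 7 dB.
Threshold = output − output overshoot = -31 − 7 = -38 dB.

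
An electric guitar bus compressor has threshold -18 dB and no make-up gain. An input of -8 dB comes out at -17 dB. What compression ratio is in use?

10:1

Input overshoot = -8 − (-18) = 10 dB; output overshoot = -17 − (-18) = 1 dB.
Ratio = 10 / 1 = 10.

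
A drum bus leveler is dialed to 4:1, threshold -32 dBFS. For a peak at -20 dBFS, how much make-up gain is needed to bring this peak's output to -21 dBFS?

8 dB

Without make-up, output = threshold + overshoot/4 = -32 + 3 = -29 dBFS.
Gap to target: 8 dB.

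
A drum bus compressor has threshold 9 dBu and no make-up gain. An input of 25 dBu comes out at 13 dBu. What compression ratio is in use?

4:1

Input overshoot = 25 − 9 = 16 dB; output overshoot = 13 − 9 = 4 dB.
Ratio = 16 / 4 = 4.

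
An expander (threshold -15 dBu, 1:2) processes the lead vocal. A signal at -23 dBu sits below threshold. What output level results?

-31 dBu

The input is 8 dB below the -15 dBu threshold.
A 1:2 expander multiplies undershoot by 2: 8 × 2 = 16 dB below threshold.
Output = -15 − 16 = -31 dBu.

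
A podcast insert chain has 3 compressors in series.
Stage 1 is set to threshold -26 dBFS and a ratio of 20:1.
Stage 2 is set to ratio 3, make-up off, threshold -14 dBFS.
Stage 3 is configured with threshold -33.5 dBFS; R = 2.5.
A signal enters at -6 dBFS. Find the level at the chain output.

Stage 1: -6 dBFS is 20 dB over -26 dBFS; at 20:1 that becomes 1 dB over, giving -25 dBFS.
Stage 2: -25 dBFS ≤ -14 dBFS, so stage 2 doesn't engage; output -25 dBFS.
Stage 3: overshoot 8.5 dB → 8.5/2.5 = 3.4 dB → -30.1 dBFS.

-30.1 dBFS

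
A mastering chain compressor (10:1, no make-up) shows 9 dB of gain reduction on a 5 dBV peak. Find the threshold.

Let T be the threshold. Output overshoot = (input overshoot)/R, so -4 − T = (5 − T)/10.
10·(-4 − T) = 5 − T → 9·T = -40 − 5 = -45.
T = -45/9 = -5 dBV.

-5 dBV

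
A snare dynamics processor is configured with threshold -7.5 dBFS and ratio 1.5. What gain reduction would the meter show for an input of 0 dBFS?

2.5 dB

0 dBFS exceeds the threshold by 7.5 dB.
A 1.5:1 ratio leaves 5 dB of that excess.
So the signal is attenuated by 7.5 − 5 = 2.5 dB.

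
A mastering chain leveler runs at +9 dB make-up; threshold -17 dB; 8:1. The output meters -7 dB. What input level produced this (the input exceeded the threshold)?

-9 dB

Remove make-up: -7 − 9 = -16 dB.
The compressed level sits -16 − (-17) = 1 dB over threshold.
Undo the ratio: input overshoot = 1 × 8 = 8 dB, giving input = -9 dB.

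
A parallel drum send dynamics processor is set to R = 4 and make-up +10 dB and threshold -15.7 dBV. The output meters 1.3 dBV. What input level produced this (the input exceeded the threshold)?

Remove make-up: 1.3 − 10 = -8.7 dBV.
The compressed level sits -8.7 − (-15.7) = 7 dB over threshold.
Input overshoot = R × output overshoot = 28 dB → input = -15.7 + 28 = 12.3 dBV.

12.3 dBV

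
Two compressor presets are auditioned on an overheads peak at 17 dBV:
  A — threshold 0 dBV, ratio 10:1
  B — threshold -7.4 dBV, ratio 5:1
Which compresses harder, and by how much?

A: 17 dB over, compressed to 1.7 dB over, so 15.3 dB of GR.
B: 24.4 dB over, compressed to 4.88 dB over, so 19.52 dB of GR.
B applies 4.22 dB more gain reduction.

B, by 4.22 dB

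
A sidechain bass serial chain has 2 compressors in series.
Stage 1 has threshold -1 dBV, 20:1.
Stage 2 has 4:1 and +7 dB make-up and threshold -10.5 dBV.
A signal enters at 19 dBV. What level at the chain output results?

Stage 1: 20 dB above -1 dBV, reduced 20:1 to 1 dB above → 0 dBV.
Stage 2: 10.5 dB above -10.5 dBV, reduced 4:1 to 2.625 dB above → -7.875 dBV; +7 dB make-up → -0.875 dBV.

-0.875 dBV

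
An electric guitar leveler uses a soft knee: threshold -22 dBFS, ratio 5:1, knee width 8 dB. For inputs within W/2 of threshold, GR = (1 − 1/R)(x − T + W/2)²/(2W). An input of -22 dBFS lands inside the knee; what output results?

x − T + W/2 = -22 − (-22) + 4 = 4.
GR = (1 − 1/5) × 4² / 16 = 0.8 × 16 / 16 = 0.8 dB.
Output = -22 − 0.8 = -22.8 dBFS.

-22.8 dBFS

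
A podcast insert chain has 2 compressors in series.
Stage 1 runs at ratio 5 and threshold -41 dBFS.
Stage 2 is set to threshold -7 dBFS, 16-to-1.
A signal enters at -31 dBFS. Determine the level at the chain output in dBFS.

Stage 1: overshoot 10 dB → 10/5 = 2 dB → -39 dBFS.
Stage 2: -39 dBFS ≤ -7 dBFS, so stage 2 doesn't engage; output -39 dBFS.

-39 dBFS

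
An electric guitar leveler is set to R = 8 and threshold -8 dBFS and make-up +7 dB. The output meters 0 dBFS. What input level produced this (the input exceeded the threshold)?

0 dBFS

Remove make-up: 0 − 7 = -7 dBFS.
That's 1 dB above the -8 dBFS threshold.
Undo the ratio: input overshoot = 1 × 8 = 8 dB, giving input = 0 dBFS.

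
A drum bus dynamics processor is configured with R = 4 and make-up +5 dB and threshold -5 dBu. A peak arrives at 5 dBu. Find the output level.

2.5 dBu

The input is 10 dB above the -5 dBu threshold.
4:1 compression reduces that to 10/4 = 2.5 dB over.
Output = -5 + 2.5 = -2.5 dBu; make-up adds 5 dB, giving 2.5 dBu.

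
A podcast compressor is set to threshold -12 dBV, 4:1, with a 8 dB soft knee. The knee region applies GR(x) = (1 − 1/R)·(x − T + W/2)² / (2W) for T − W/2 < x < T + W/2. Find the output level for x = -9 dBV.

-11.296875 dBV

x − T + W/2 = -9 − (-12) + 4 = 7.
GR = (1 − 1/4) × 7² / 16 = 0.75 × 49 / 16 = 2.296875 dB.
Output = -9 − 2.296875 = -11.296875 dBV.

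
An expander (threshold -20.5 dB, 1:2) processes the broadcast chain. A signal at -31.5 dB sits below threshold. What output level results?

-42.5 dB

The input is 11 dB below the -20.5 dB threshold.
A 1:2 expander multiplies undershoot by 2: 11 × 2 = 22 dB below threshold.
Output = -20.5 − 22 = -42.5 dB.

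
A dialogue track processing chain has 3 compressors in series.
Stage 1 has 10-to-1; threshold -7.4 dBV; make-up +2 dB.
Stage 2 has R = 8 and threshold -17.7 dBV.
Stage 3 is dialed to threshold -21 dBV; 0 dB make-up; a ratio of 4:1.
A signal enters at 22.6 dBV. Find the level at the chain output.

-19.696875 dBV

Stage 1: 22.6 dBV is 30 dB over -7.4 dBV; at 10:1 that becomes 3 dB over, giving -4.4 dBV; +2 dB make-up → -2.4 dBV.
Stage 2: -2.4 dBV is 15.3 dB over -17.7 dBV; at 8:1 that becomes 1.9125 dB over, giving -15.7875 dBV.
Stage 3: overshoot 5.2125 dB → 5.2125/4 = 1.303125 dB → -19.696875 dBV.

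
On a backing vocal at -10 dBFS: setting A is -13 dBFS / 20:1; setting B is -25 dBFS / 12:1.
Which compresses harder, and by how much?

A: 3 dB over, compressed to 0.15 dB over, so 2.85 dB of GR.
B: 15 dB over, compressed to 1.25 dB over, so 13.75 dB of GR.
B reduces 10.9 dB more.

B, by 10.9 dB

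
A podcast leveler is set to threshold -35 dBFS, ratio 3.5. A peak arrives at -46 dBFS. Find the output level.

-46 dBFS is 11 dB below the -35 dBFS threshold, so no gain reduction is applied.
Output = input = -46 dBFS.

-46 dBFS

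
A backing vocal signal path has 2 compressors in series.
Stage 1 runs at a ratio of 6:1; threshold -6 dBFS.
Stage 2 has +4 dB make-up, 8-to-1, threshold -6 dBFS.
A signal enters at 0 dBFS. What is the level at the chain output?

-1.875 dBFS

Stage 1: 6 dB above -6 dBFS, reduced 6:1 to 1 dB above → -5 dBFS.
Stage 2: overshoot 1 dB → 1/8 = 0.125 dB → -5.875 dBFS; +4 dB make-up → -1.875 dBFS.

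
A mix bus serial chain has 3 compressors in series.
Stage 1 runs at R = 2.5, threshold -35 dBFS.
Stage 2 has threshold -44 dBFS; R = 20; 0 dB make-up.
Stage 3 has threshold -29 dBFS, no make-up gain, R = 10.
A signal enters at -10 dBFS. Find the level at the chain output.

Stage 1: overshoot 25 dB → 25/2.5 = 10 dB → -25 dBFS.
Stage 2: 19 dB above -44 dBFS, reduced 20:1 to 0.95 dB above → -43.05 dBFS.
Stage 3: below threshold (-43.05 ≤ -29); passes unchanged; output -43.05 dBFS.

-43.05 dBFS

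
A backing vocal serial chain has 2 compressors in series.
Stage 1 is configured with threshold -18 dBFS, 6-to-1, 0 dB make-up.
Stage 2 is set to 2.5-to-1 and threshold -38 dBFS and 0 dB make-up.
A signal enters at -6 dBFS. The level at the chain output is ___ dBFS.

-29.2 dBFS

Stage 1: overshoot 12 dB → 12/6 = 2 dB → -16 dBFS.
Stage 2: overshoot 22 dB → 22/2.5 = 8.8 dB → -29.2 dBFS.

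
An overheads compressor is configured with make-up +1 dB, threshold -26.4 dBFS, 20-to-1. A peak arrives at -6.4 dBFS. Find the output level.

-6.4 dBFS sits 20 dB over threshold.
At 20:1 the overshoot is divided by 20, leaving 1 dB above threshold.
So the level is -26.4 + 1 = -25.4 dBFS; make-up adds 1 dB, giving -24.4 dBFS.

-24.4 dBFS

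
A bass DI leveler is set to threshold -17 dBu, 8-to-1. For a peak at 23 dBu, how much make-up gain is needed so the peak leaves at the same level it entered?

Overshoot 40 dB → 40/8 = 5 dB after compression, so the compressed level is -17 + 5 = -12 dBu.
Make-up = target − compressed = 23 − (-12) = 35 dB.

35 dB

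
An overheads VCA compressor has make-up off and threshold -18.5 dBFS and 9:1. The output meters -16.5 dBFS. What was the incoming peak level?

-0.5 dBFS

Post-compression overshoot = -16.5 − (-18.5) = 2 dB.
Undo the ratio: input overshoot = 2 × 9 = 18 dB, giving input = -0.5 dBFS.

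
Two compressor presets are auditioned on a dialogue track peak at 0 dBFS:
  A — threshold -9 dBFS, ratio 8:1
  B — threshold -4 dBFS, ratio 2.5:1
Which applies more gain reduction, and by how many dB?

A: 9 dB over, compressed to 1.125 dB over, so 7.875 dB of GR.
B: 4 dB over, compressed to 1.6 dB over, so 2.4 dB of GR.
A applies 5.475 dB more gain reduction.

A, by 5.475 dB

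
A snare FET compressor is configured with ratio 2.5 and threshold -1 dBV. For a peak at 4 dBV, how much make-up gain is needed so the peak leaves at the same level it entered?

The peak compresses to -1 + 5/2.5 = 1 dBV.
To reach 4 dBV requires 4 − 1 = 3 dB of make-up.

3 dB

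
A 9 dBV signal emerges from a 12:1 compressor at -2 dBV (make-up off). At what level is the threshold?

-3 dBV

Gain reduction = 9 − (-2) = 11 dB; output overshoot = GR / (R − 1) = 11 / 11 = 1 dB.
Threshold = output − output overshoot = -2 − 1 = -3 dBV.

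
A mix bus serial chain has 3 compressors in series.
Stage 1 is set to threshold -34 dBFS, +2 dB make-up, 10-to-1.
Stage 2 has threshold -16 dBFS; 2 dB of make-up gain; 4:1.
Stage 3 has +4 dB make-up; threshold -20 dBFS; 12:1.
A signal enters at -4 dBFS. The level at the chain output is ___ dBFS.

-23 dBFS

Stage 1: -4 dBFS is 30 dB over -34 dBFS; at 10:1 that becomes 3 dB over, giving -31 dBFS; +2 dB make-up → -29 dBFS.
Stage 2: below threshold (-29 ≤ -16); passes unchanged; make-up brings it to -27 dBFS.
Stage 3: below threshold (-27 ≤ -20); passes unchanged; make-up brings it to -23 dBFS.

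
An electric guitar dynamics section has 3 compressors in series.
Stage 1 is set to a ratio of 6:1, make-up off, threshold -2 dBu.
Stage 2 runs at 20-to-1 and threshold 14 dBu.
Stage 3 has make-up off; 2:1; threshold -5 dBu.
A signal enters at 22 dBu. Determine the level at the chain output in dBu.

Stage 1: overshoot 24 dB → 24/6 = 4 dB → 2 dBu.
Stage 2: below threshold (2 ≤ 14); passes unchanged; output 2 dBu.
Stage 3: 7 dB above -5 dBu, reduced 2:1 to 3.5 dB above → -1.5 dBu.

-1.5 dBu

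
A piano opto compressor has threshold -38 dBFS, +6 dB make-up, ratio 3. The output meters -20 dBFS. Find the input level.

Stripping the +6 dB make-up gives -26 dBFS at the gain stage.
The compressed level sits -26 − (-38) = 12 dB over threshold.
Before 3:1 compression the overshoot was 12 × 3 = 36 dB, so input = -38 + 36 = -2 dBFS.

-2 dBFS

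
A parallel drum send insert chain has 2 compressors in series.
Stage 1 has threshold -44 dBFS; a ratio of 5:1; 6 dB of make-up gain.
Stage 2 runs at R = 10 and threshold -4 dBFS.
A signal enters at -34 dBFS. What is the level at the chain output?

-36 dBFS

Stage 1: overshoot 10 dB → 10/5 = 2 dB → -42 dBFS; +6 dB make-up → -36 dBFS.
Stage 2: -36 dBFS is at or below the -4 dBFS threshold — no compression; output -36 dBFS.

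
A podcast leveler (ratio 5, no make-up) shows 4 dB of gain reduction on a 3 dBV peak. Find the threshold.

-2 dBV

Let T be the threshold. Output overshoot = (input overshoot)/R, so -1 − T = (3 − T)/5.
5·(-1 − T) = 3 − T → 4·T = -5 − 3 = -8.
T = -8/4 = -2 dBV.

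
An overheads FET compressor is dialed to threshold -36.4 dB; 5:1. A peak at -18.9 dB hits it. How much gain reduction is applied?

The signal is 17.5 dB above threshold.
After 5:1 compression the overshoot becomes 17.5/5 = 3.5 dB.
So the signal is attenuated by 17.5 − 3.5 = 14 dB.

14 dB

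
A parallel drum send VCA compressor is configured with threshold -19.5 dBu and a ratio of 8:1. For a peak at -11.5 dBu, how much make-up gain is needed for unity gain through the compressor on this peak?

Without make-up, output = threshold + overshoot/8 = -19.5 + 1 = -18.5 dBu.
Gap to target: 7 dB.

7 dB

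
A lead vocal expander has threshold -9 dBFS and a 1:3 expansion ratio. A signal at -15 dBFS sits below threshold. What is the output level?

-27 dBFS

Below threshold, a 1:3 expander applies gain = (3−1)×(T − x) of attenuation.
(3−1) × 6 = 12 dB, so output = -15 − 12 = -27 dBFS.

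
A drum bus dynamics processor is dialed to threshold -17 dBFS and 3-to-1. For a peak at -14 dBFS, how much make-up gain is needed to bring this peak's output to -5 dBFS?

11 dB

Overshoot 3 dB → 3/3 = 1 dB after compression, so the compressed level is -17 + 1 = -16 dBFS.
Make-up = target − compressed = -5 − (-16) = 11 dB.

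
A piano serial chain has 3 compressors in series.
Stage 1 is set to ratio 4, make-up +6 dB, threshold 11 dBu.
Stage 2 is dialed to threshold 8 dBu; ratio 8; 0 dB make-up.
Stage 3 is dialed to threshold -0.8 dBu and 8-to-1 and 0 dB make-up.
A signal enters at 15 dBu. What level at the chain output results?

0.45625 dBu

Stage 1: 15 dBu is 4 dB over 11 dBu; at 4:1 that becomes 1 dB over, giving 12 dBu; +6 dB make-up → 18 dBu.
Stage 2: 10 dB above 8 dBu, reduced 8:1 to 1.25 dB above → 9.25 dBu.
Stage 3: 9.25 dBu is 10.05 dB over -0.8 dBu; at 8:1 that becomes 1.25625 dB over, giving 0.45625 dBu.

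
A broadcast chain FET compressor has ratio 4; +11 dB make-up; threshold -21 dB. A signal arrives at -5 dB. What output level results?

-6 dB

The input is 16 dB above the -21 dB threshold.
4:1 compression reduces that to 16/4 = 4 dB over.
Output = -21 + 4 = -17 dB; make-up adds 11 dB, giving -6 dB.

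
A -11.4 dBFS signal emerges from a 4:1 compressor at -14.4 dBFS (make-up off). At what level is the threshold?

Gain reduction = -11.4 − (-14.4) = 3 dB; output overshoot = GR / (R − 1) = 3 / 3 = 1 dB.
Threshold = output − output overshoot = -14.4 − 1 = -15.4 dBFS.

-15.4 dBFS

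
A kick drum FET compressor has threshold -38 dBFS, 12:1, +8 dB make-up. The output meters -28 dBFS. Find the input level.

Before make-up, the level was -28 − 8 = -36 dBFS.
The compressed level sits -36 − (-38) = 2 dB over threshold.
Before 12:1 compression the overshoot was 2 × 12 = 24 dB, so input = -38 + 24 = -14 dBFS.

-14 dBFS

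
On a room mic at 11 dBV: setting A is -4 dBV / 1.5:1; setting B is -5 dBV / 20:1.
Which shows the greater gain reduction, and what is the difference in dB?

B, by 10.2 dB

A: 15 dB over, compressed to 10 dB over, so 5 dB of GR.
B: 16 dB over, compressed to 0.8 dB over, so 15.2 dB of GR.
B applies 10.2 dB more gain reduction.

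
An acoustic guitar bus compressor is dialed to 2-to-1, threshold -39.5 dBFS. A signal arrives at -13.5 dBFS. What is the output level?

The input is 26 dB above the -39.5 dBFS threshold.
At 2:1 the overshoot is divided by 2, leaving 13 dB above threshold.
So the level is -39.5 + 13 = -26.5 dBFS.

-26.5 dBFS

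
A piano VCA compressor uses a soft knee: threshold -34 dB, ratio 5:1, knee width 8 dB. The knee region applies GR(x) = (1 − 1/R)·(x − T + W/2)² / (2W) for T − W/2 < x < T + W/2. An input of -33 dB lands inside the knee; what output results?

-34.25 dB

x − T + W/2 = -33 − (-34) + 4 = 5.
GR = (1 − 1/5) × 5² / 16 = 0.8 × 25 / 16 = 1.25 dB.
Output = -33 − 1.25 = -34.25 dB.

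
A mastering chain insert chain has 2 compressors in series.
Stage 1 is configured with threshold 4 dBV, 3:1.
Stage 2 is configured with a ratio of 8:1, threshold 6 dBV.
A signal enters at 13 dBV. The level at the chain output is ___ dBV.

6.125 dBV

Stage 1: 9 dB above 4 dBV, reduced 3:1 to 3 dB above → 7 dBV.
Stage 2: 1 dB above 6 dBV, reduced 8:1 to 0.125 dB above → 6.125 dBV.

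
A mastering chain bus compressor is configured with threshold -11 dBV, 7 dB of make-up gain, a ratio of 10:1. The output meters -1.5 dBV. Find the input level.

14 dBV

Stripping the +7 dB make-up gives -8.5 dBV at the gain stage.
The compressed level sits -8.5 − (-11) = 2.5 dB over threshold.
Input overshoot = R × output overshoot = 25 dB → input = -11 + 25 = 14 dBV.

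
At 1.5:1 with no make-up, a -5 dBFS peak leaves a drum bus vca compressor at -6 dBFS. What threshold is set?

Input is 3 dB above T (since output overshoot × R = input overshoot: (-6 − T)·1.5 = -5 − T gives T = -8 dBFS).
Check: -8 + (-5 − (-8))/1.5 = -8 + 2 = -6 dBFS. ✓

-8 dBFS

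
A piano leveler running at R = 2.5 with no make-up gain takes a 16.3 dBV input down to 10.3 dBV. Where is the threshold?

6.3 dBV

Input is 10 dB above T (since output overshoot × R = input overshoot: (10.3 − T)·2.5 = 16.3 − T gives T = 6.3 dBV).
Check: 6.3 + (16.3 − 6.3)/2.5 = 6.3 + 4 = 10.3 dBV. ✓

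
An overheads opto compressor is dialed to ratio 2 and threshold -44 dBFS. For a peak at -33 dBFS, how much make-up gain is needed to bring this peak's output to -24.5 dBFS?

14 dB

Overshoot 11 dB → 11/2 = 5.5 dB after compression, so the compressed level is -44 + 5.5 = -38.5 dBFS.
Make-up = target − compressed = -24.5 − (-38.5) = 14 dB.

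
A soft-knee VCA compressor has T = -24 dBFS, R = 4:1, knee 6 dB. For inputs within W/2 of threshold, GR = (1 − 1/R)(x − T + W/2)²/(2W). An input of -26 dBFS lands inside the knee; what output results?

-26.0625 dBFS

x − T + W/2 = -26 − (-24) + 3 = 1.
GR = (1 − 1/4) × 1² / 12 = 0.75 × 1 / 12 = 0.0625 dB.
Output = -26 − 0.0625 = -26.0625 dBFS.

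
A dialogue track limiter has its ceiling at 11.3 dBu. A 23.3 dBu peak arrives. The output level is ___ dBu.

11.3 dBu

The limiter clamps the peak to its 11.3 dBu ceiling.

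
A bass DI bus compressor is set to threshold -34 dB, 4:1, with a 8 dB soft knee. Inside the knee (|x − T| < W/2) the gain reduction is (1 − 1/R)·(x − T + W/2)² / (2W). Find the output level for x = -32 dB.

x − T + W/2 = -32 − (-34) + 4 = 6.
GR = (1 − 1/4) × 6² / 16 = 0.75 × 36 / 16 = 1.6875 dB.
Output = -32 − 1.6875 = -33.6875 dB.

-33.6875 dB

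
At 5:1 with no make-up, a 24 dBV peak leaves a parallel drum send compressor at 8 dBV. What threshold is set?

4 dBV

Gain reduction = 24 − 8 = 16 dB; output overshoot = GR / (R − 1) = 16 / 4 = 4 dB.
Threshold = output − output overshoot = 8 − 4 = 4 dBV.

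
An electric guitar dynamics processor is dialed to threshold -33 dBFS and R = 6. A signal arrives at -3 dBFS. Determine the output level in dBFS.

Overshoot: -3 − (-33) = 30 dB.
6:1 compression reduces that to 30/6 = 5 dB over.
That puts the output at -28 dBFS.

-28 dBFS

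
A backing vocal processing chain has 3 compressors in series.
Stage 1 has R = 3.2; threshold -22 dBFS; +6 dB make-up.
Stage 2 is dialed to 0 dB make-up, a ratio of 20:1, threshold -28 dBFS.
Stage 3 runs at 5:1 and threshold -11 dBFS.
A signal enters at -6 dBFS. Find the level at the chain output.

Stage 1: overshoot 16 dB → 16/3.2 = 5 dB → -17 dBFS; +6 dB make-up → -11 dBFS.
Stage 2: -11 dBFS is 17 dB over -28 dBFS; at 20:1 that becomes 0.85 dB over, giving -27.15 dBFS.
Stage 3: -27.15 dBFS is at or below the -11 dBFS threshold — no compression; output -27.15 dBFS.

-27.15 dBFS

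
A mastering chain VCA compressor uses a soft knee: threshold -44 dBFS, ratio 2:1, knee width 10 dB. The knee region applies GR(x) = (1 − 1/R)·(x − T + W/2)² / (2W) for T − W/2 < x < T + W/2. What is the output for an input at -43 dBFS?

-43.9 dBFS

x − T + W/2 = -43 − (-44) + 5 = 6.
GR = (1 − 1/2) × 6² / 20 = 0.5 × 36 / 20 = 0.9 dB.
Output = -43 − 0.9 = -43.9 dBFS.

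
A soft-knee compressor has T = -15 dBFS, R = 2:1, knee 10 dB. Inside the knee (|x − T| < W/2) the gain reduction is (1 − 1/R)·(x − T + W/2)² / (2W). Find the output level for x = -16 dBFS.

x − T + W/2 = -16 − (-15) + 5 = 4.
GR = (1 − 1/2) × 4² / 20 = 0.5 × 16 / 20 = 0.4 dB.
Output = -16 − 0.4 = -16.4 dBFS.

-16.4 dBFS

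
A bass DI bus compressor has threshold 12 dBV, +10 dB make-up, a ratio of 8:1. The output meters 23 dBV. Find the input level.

Remove make-up: 23 − 10 = 13 dBV.
The compressed level sits 13 − 12 = 1 dB over threshold.
Input overshoot = R × output overshoot = 8 dB → input = 12 + 8 = 20 dBV.

20 dBV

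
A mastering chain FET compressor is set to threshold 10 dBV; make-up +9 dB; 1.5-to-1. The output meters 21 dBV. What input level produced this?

13 dBV

Stripping the +9 dB make-up gives 12 dBV at the gain stage.
The compressed level sits 12 − 10 = 2 dB over threshold.
Before 1.5:1 compression the overshoot was 2 × 1.5 = 3 dB, so input = 10 + 3 = 13 dBV.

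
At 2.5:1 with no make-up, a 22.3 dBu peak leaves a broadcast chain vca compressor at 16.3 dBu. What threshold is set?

Let T be the threshold. Output overshoot = (input overshoot)/R, so 16.3 − T = (22.3 − T)/2.5.
2.5·(16.3 − T) = 22.3 − T → 1.5·T = 40.75 − 22.3 = 18.45.
T = 18.45/1.5 = 12.3 dBu.

12.3 dBu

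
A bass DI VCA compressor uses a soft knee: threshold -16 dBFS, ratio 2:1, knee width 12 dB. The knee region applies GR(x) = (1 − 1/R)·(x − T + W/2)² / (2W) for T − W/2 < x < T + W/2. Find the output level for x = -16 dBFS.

-16.75 dBFS

x − T + W/2 = -16 − (-16) + 6 = 6.
GR = (1 − 1/2) × 6² / 24 = 0.5 × 36 / 24 = 0.75 dB.
Output = -16 − 0.75 = -16.75 dBFS.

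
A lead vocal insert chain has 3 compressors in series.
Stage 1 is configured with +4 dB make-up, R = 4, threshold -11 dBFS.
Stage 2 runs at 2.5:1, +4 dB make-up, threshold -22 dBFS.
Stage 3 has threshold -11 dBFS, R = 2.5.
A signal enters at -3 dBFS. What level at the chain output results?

Stage 1: 8 dB above -11 dBFS, reduced 4:1 to 2 dB above → -9 dBFS; +4 dB make-up → -5 dBFS.
Stage 2: 17 dB above -22 dBFS, reduced 2.5:1 to 6.8 dB above → -15.2 dBFS; +4 dB make-up → -11.2 dBFS.
Stage 3: below threshold (-11.2 ≤ -11); passes unchanged; output -11.2 dBFS.

-11.2 dBFS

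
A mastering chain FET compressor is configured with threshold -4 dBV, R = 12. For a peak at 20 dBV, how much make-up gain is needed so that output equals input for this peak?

Without make-up, output = threshold + overshoot/12 = -4 + 2 = -2 dBV.
Gap to target: 22 dB.

22 dB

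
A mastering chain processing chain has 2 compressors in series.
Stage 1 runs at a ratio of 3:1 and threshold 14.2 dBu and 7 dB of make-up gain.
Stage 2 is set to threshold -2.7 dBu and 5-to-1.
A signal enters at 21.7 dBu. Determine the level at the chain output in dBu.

2.58 dBu

Stage 1: 21.7 dBu is 7.5 dB over 14.2 dBu; at 3:1 that becomes 2.5 dB over, giving 16.7 dBu; +7 dB make-up → 23.7 dBu.
Stage 2: overshoot 26.4 dB → 26.4/5 = 5.28 dB → 2.58 dBu.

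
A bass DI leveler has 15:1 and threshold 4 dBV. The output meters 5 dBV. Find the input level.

19 dBV

Post-compression overshoot = 5 − 4 = 1 dB.
Input overshoot = R × output overshoot = 15 dB → input = 4 + 15 = 19 dBV.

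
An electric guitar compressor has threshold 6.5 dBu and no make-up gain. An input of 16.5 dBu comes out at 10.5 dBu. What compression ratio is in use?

Input overshoot = 16.5 − 6.5 = 10 dB; output overshoot = 10.5 − 6.5 = 4 dB.
Ratio = 10 / 4 = 2.5.

2.5:1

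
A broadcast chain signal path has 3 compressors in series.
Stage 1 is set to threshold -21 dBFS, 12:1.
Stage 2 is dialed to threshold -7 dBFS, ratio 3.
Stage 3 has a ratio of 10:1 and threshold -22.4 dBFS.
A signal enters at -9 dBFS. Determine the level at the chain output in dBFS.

-22.16 dBFS

Stage 1: -9 dBFS is 12 dB over -21 dBFS; at 12:1 that becomes 1 dB over, giving -20 dBFS.
Stage 2: below threshold (-20 ≤ -7); passes unchanged; output -20 dBFS.
Stage 3: 2.4 dB above -22.4 dBFS, reduced 10:1 to 0.24 dB above → -22.16 dBFS.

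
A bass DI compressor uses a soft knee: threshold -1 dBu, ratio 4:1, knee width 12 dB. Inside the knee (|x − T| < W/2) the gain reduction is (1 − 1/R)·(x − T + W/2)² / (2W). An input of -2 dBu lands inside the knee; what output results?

x − T + W/2 = -2 − (-1) + 6 = 5.
GR = (1 − 1/4) × 5² / 24 = 0.75 × 25 / 24 = 0.78125 dB.
Output = -2 − 0.78125 = -2.78125 dBu.

-2.78125 dBu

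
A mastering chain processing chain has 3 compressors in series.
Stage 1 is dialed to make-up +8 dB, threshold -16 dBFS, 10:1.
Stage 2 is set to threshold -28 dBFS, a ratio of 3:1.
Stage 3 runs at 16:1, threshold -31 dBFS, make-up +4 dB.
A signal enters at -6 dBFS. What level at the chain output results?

-26.375 dBFS

Stage 1: 10 dB above -16 dBFS, reduced 10:1 to 1 dB above → -15 dBFS; +8 dB make-up → -7 dBFS.
Stage 2: overshoot 21 dB → 21/3 = 7 dB → -21 dBFS.
Stage 3: 10 dB above -31 dBFS, reduced 16:1 to 0.625 dB above → -30.375 dBFS; +4 dB make-up → -26.375 dBFS.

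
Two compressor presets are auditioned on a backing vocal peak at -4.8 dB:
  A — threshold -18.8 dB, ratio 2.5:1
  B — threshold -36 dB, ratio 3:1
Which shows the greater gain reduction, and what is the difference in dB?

B, by 12.4 dB

A: 14 dB over, compressed to 5.6 dB over, so 8.4 dB of GR.
B: 31.2 dB over, compressed to 10.4 dB over, so 20.8 dB of GR.
B reduces 12.4 dB more.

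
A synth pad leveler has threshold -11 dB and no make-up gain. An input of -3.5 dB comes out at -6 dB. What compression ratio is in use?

1.5:1

Input overshoot = -3.5 − (-11) = 7.5 dB; output overshoot = -6 − (-11) = 5 dB.
Ratio = 7.5 / 5 = 1.5.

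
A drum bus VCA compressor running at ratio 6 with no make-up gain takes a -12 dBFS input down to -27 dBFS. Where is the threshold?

Let T be the threshold. Output overshoot = (input overshoot)/R, so -27 − T = (-12 − T)/6.
6·(-27 − T) = -12 − T → 5·T = -162 − (-12) = -150.
T = -150/5 = -30 dBFS.

-30 dBFS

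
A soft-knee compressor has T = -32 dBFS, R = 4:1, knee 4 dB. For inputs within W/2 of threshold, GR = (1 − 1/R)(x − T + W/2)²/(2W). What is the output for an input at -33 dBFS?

x − T + W/2 = -33 − (-32) + 2 = 1.
GR = (1 − 1/4) × 1² / 8 = 0.75 × 1 / 8 = 0.09375 dB.
Output = -33 − 0.09375 = -33.09375 dBFS.

-33.09375 dBFS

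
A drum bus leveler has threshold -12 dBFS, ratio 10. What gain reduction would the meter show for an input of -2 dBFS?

9 dB

The signal is 10 dB above threshold.
At 10:1, output sits 10/10 = 1 dB above threshold.
So the signal is attenuated by 10 − 1 = 9 dB.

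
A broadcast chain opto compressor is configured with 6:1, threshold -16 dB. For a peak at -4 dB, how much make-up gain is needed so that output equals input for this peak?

Overshoot 12 dB → 12/6 = 2 dB after compression, so the compressed level is -16 + 2 = -14 dB.
Make-up = target − compressed = -4 − (-14) = 10 dB.

10 dB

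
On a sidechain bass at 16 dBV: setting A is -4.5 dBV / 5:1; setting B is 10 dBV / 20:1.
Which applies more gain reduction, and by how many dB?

A, by 10.7 dB

A: 20.5 dB over, compressed to 4.1 dB over, so 16.4 dB of GR.
B: 6 dB over, compressed to 0.3 dB over, so 5.7 dB of GR.
A reduces 10.7 dB more.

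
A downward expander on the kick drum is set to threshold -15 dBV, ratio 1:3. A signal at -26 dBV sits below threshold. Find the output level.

Undershoot = (-15) − (-26) = 11 dB.
At 1:3, that expands to 33 dB under threshold.
Output = -15 − 33 = -48 dBV.

-48 dBV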